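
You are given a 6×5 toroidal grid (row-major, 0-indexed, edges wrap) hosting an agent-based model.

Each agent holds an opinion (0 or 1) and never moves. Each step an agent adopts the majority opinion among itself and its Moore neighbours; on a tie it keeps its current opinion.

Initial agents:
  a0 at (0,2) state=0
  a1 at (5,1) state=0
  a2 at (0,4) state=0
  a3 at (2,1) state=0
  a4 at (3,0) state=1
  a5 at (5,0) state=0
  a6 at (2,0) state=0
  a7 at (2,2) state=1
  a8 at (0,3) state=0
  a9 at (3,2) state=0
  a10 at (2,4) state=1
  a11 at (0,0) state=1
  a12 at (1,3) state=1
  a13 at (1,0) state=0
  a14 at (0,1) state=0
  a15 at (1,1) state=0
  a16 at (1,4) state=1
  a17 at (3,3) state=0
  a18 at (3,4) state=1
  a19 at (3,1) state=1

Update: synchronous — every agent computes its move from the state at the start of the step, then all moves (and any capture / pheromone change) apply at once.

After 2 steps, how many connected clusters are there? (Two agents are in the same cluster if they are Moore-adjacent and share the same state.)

2

t=1: a0@(0,2):0 a1@(5,1):0 a2@(0,4):0 a3@(2,1):0 a4@(3,0):1 a5@(5,0):0 a6@(2,0):1 a7@(2,2):0 a8@(0,3):0 a9@(3,2):0 a10@(2,4):1 a11@(0,0):0 a12@(1,3):1 a13@(1,0):0 a14@(0,1):0 a15@(1,1):0 a16@(1,4):1 a17@(3,3):1 a18@(3,4):1 a19@(3,1):1
t=2: a0@(0,2):0 a1@(5,1):0 a2@(0,4):0 a3@(2,1):0 a4@(3,0):1 a5@(5,0):0 a6@(2,0):1 a7@(2,2):0 a8@(0,3):0 a9@(3,2):0 a10@(2,4):1 a11@(0,0):0 a12@(1,3):0 a13@(1,0):0 a14@(0,1):0 a15@(1,1):0 a16@(1,4):1 a17@(3,3):1 a18@(3,4):1 a19@(3,1):1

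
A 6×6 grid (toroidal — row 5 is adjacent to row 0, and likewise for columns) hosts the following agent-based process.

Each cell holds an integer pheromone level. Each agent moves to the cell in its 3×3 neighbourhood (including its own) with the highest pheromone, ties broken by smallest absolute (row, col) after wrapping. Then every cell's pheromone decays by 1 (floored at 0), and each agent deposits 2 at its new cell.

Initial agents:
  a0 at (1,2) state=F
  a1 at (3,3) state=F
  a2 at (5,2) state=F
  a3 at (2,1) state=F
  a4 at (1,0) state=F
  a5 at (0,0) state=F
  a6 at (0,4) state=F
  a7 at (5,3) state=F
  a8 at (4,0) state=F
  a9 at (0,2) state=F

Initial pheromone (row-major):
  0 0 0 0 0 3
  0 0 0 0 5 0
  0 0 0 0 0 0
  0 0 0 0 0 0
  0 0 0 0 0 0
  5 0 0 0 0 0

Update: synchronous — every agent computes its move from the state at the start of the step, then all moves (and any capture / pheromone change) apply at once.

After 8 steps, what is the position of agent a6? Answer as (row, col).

t=1: a0@(0,1) a1@(2,2) a2@(0,1) a3@(1,0) a4@(0,5) a5@(5,0) a6@(1,4) a7@(0,2) a8@(5,0) a9@(0,1) | pheromone: 0 6 2 0 0 4 / 2 0 0 0 6 0 / 0 0 2 0 0 0 / 0 0 0 0 0 0 / 0 0 0 0 0 0 / 8 0 0 0 0 0
t=2: a0@(5,0) a1@(2,2) a2@(5,0) a3@(0,1) a4@(5,0) a5@(5,0) a6@(1,4) a7@(0,1) a8@(5,0) a9@(5,0) | pheromone: 0 9 1 0 0 3 / 1 0 0 0 7 0 / 0 0 3 0 0 0 / 0 0 0 0 0 0 / 0 0 0 0 0 0 / 19 0 0 0 0 0
t=3: a0@(5,0) a1@(2,2) a2@(5,0) a3@(5,0) a4@(5,0) a5@(5,0) a6@(1,4) a7@(5,0) a8@(5,0) a9@(5,0) | pheromone: 0 8 0 0 0 2 / 0 0 0 0 8 0 / 0 0 4 0 0 0 / 0 0 0 0 0 0 / 0 0 0 0 0 0 / 34 0 0 0 0 0
t=4: a0@(5,0) a1@(2,2) a2@(5,0) a3@(5,0) a4@(5,0) a5@(5,0) a6@(1,4) a7@(5,0) a8@(5,0) a9@(5,0) | pheromone: 0 7 0 0 0 1 / 0 0 0 0 9 0 / 0 0 5 0 0 0 / 0 0 0 0 0 0 / 0 0 0 0 0 0 / 49 0 0 0 0 0
t=5: a0@(5,0) a1@(2,2) a2@(5,0) a3@(5,0) a4@(5,0) a5@(5,0) a6@(1,4) a7@(5,0) a8@(5,0) a9@(5,0) | pheromone: 0 6 0 0 0 0 / 0 0 0 0 10 0 / 0 0 6 0 0 0 / 0 0 0 0 0 0 / 0 0 0 0 0 0 / 64 0 0 0 0 0
t=6: a0@(5,0) a1@(2,2) a2@(5,0) a3@(5,0) a4@(5,0) a5@(5,0) a6@(1,4) a7@(5,0) a8@(5,0) a9@(5,0) | pheromone: 0 5 0 0 0 0 / 0 0 0 0 11 0 / 0 0 7 0 0 0 / 0 0 0 0 0 0 / 0 0 0 0 0 0 / 79 0 0 0 0 0
t=7: a0@(5,0) a1@(2,2) a2@(5,0) a3@(5,0) a4@(5,0) a5@(5,0) a6@(1,4) a7@(5,0) a8@(5,0) a9@(5,0) | pheromone: 0 4 0 0 0 0 / 0 0 0 0 12 0 / 0 0 8 0 0 0 / 0 0 0 0 0 0 / 0 0 0 0 0 0 / 94 0 0 0 0 0
t=8: a0@(5,0) a1@(2,2) a2@(5,0) a3@(5,0) a4@(5,0) a5@(5,0) a6@(1,4) a7@(5,0) a8@(5,0) a9@(5,0) | pheromone: 0 3 0 0 0 0 / 0 0 0 0 13 0 / 0 0 9 0 0 0 / 0 0 0 0 0 0 / 0 0 0 0 0 0 / 109 0 0 0 0 0

(1, 4)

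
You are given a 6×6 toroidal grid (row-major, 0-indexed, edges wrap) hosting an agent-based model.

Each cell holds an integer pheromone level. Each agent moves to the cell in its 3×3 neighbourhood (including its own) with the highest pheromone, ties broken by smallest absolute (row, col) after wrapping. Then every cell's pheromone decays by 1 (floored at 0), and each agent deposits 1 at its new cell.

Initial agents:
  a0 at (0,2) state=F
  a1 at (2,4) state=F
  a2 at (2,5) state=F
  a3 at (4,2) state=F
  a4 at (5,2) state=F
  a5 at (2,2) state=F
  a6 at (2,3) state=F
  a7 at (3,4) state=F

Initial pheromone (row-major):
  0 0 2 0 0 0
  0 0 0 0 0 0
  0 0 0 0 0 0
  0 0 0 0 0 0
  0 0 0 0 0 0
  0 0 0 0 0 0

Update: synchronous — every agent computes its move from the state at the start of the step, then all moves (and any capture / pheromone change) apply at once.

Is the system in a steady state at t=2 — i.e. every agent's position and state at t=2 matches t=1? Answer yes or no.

no

t=1: a0@(0,2) a1@(1,3) a2@(1,0) a3@(3,1) a4@(0,2) a5@(1,1) a6@(1,2) a7@(2,3) | pheromone: 0 0 3 0 0 0 / 1 1 1 1 0 0 / 0 0 0 1 0 0 / 0 1 0 0 0 0 / 0 0 0 0 0 0 / 0 0 0 0 0 0
t=2: a0@(0,2) a1@(0,2) a2@(1,0) a3@(3,1) a4@(0,2) a5@(0,2) a6@(0,2) a7@(1,2) | pheromone: 0 0 7 0 0 0 / 1 0 1 0 0 0 / 0 0 0 0 0 0 / 0 1 0 0 0 0 / 0 0 0 0 0 0 / 0 0 0 0 0 0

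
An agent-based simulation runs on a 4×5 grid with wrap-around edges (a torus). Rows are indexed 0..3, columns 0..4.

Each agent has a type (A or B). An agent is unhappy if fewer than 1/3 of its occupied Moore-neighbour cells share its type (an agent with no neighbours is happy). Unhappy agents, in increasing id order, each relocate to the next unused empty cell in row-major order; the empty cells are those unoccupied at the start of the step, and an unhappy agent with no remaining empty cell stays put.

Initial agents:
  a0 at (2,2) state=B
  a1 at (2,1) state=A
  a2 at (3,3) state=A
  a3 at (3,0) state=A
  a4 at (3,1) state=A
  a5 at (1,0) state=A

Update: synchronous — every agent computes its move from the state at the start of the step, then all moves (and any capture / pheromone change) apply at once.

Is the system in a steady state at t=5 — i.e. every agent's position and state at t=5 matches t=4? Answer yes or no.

t=1: a0@(0,0):B a1@(2,1):A a2@(0,1):A a3@(3,0):A a4@(3,1):A a5@(1,0):A
t=2: a0@(0,2):B a1@(2,1):A a2@(0,1):A a3@(3,0):A a4@(3,1):A a5@(1,0):A
t=3: a0@(0,0):B a1@(2,1):A a2@(0,1):A a3@(3,0):A a4@(3,1):A a5@(1,0):A
t=4: a0@(0,2):B a1@(2,1):A a2@(0,1):A a3@(3,0):A a4@(3,1):A a5@(1,0):A
t=5: a0@(0,0):B a1@(2,1):A a2@(0,1):A a3@(3,0):A a4@(3,1):A a5@(1,0):A

no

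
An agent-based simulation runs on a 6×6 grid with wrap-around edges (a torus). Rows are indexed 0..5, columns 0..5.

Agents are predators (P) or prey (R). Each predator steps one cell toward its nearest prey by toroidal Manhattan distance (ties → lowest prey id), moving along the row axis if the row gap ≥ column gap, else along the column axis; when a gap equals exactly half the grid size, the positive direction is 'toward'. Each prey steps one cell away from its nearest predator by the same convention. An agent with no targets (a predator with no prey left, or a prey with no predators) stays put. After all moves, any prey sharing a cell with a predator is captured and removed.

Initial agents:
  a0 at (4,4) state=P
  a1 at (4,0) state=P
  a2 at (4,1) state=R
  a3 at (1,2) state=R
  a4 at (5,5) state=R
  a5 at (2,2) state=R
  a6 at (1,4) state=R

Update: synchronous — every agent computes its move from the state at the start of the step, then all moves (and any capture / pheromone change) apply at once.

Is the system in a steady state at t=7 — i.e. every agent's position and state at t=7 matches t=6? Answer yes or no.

t=1: a0@(5,4):P a1@(4,1):P a2@(4,2):R a3@(0,2):R a4@(0,5):R a5@(1,2):R a6@(0,4):R
t=2: a0@(0,4):P a1@(4,2):P a2@(4,3):R a3@(0,1):R a4@(1,5):R a5@(2,2):R a6@(1,4):R
t=3: a0@(1,4):P a1@(4,3):P a2@(4,4):R a3@(0,0):R a4@(2,5):R a5@(1,2):R a6@(2,4):R
t=4: a0@(2,4):P a1@(4,4):P a2@(4,5):R a3@(0,1):R a4@(3,5):R a5@(1,1):R a6@(3,4):R
t=5: a0@(3,4):P a1@(4,5):P a2@(4,0):R a3@(0,0):R a5@(1,0):R a6@(4,4):R
t=6: a0@(4,4):P a1@(4,0):P a2@(4,1):R a3@(1,0):R a5@(0,0):R a6@(5,4):R
t=7: a0@(5,4):P a1@(4,1):P a2@(4,2):R a3@(0,0):R a5@(1,0):R a6@(0,4):R

no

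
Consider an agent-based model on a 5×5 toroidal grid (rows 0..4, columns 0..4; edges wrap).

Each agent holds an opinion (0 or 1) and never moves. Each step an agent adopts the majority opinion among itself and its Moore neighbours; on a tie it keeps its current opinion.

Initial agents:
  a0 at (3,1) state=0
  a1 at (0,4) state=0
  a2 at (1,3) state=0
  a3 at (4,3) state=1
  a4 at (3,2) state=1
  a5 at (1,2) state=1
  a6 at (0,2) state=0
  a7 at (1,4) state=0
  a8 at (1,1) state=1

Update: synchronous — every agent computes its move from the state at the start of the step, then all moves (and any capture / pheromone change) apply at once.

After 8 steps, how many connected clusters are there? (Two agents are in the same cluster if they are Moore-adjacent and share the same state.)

3

t=1: a0@(3,1):0 a1@(0,4):0 a2@(1,3):0 a3@(4,3):1 a4@(3,2):1 a5@(1,2):1 a6@(0,2):1 a7@(1,4):0 a8@(1,1):1
t=2: (unchanged — steady state)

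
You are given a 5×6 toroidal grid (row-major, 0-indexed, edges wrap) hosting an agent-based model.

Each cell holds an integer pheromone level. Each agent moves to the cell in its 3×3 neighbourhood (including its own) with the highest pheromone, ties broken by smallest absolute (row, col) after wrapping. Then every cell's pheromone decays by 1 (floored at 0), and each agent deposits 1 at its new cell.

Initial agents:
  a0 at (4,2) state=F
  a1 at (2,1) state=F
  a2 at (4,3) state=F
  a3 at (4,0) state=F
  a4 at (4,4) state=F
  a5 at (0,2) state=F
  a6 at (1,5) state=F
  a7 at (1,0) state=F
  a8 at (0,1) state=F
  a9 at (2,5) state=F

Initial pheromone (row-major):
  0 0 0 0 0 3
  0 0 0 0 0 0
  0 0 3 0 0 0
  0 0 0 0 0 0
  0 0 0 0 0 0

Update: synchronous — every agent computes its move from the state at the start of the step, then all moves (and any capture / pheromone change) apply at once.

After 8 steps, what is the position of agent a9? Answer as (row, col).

t=1: a0@(0,1) a1@(2,2) a2@(0,2) a3@(0,5) a4@(0,5) a5@(0,1) a6@(0,5) a7@(0,5) a8@(0,0) a9@(1,0) | pheromone: 1 2 1 0 0 6 / 1 0 0 0 0 0 / 0 0 3 0 0 0 / 0 0 0 0 0 0 / 0 0 0 0 0 0
t=2: a0@(0,1) a1@(2,2) a2@(0,1) a3@(0,5) a4@(0,5) a5@(0,1) a6@(0,5) a7@(0,5) a8@(0,5) a9@(0,5) | pheromone: 0 4 0 0 0 11 / 0 0 0 0 0 0 / 0 0 3 0 0 0 / 0 0 0 0 0 0 / 0 0 0 0 0 0
t=3: a0@(0,1) a1@(2,2) a2@(0,1) a3@(0,5) a4@(0,5) a5@(0,1) a6@(0,5) a7@(0,5) a8@(0,5) a9@(0,5) | pheromone: 0 6 0 0 0 16 / 0 0 0 0 0 0 / 0 0 3 0 0 0 / 0 0 0 0 0 0 / 0 0 0 0 0 0
t=4: a0@(0,1) a1@(2,2) a2@(0,1) a3@(0,5) a4@(0,5) a5@(0,1) a6@(0,5) a7@(0,5) a8@(0,5) a9@(0,5) | pheromone: 0 8 0 0 0 21 / 0 0 0 0 0 0 / 0 0 3 0 0 0 / 0 0 0 0 0 0 / 0 0 0 0 0 0
t=5: a0@(0,1) a1@(2,2) a2@(0,1) a3@(0,5) a4@(0,5) a5@(0,1) a6@(0,5) a7@(0,5) a8@(0,5) a9@(0,5) | pheromone: 0 10 0 0 0 26 / 0 0 0 0 0 0 / 0 0 3 0 0 0 / 0 0 0 0 0 0 / 0 0 0 0 0 0
t=6: a0@(0,1) a1@(2,2) a2@(0,1) a3@(0,5) a4@(0,5) a5@(0,1) a6@(0,5) a7@(0,5) a8@(0,5) a9@(0,5) | pheromone: 0 12 0 0 0 31 / 0 0 0 0 0 0 / 0 0 3 0 0 0 / 0 0 0 0 0 0 / 0 0 0 0 0 0
t=7: a0@(0,1) a1@(2,2) a2@(0,1) a3@(0,5) a4@(0,5) a5@(0,1) a6@(0,5) a7@(0,5) a8@(0,5) a9@(0,5) | pheromone: 0 14 0 0 0 36 / 0 0 0 0 0 0 / 0 0 3 0 0 0 / 0 0 0 0 0 0 / 0 0 0 0 0 0
t=8: a0@(0,1) a1@(2,2) a2@(0,1) a3@(0,5) a4@(0,5) a5@(0,1) a6@(0,5) a7@(0,5) a8@(0,5) a9@(0,5) | pheromone: 0 16 0 0 0 41 / 0 0 0 0 0 0 / 0 0 3 0 0 0 / 0 0 0 0 0 0 / 0 0 0 0 0 0

(0, 5)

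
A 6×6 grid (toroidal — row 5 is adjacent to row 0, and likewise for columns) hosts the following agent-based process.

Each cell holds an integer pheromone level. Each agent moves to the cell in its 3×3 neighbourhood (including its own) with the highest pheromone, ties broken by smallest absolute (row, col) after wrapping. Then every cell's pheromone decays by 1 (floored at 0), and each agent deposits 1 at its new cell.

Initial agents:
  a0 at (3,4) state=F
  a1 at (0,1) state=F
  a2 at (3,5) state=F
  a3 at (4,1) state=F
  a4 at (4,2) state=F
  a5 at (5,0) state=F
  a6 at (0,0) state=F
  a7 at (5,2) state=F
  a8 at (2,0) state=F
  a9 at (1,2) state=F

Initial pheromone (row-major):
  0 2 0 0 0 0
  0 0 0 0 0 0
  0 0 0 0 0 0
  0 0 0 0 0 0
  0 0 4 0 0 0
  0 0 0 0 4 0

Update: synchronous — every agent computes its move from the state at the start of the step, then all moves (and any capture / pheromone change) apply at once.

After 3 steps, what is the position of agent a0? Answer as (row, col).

(2, 3)

t=1: a0@(2,3) a1@(0,1) a2@(2,0) a3@(4,2) a4@(4,2) a5@(0,1) a6@(0,1) a7@(4,2) a8@(1,0) a9@(0,1) | pheromone: 0 5 0 0 0 0 / 1 0 0 0 0 0 / 1 0 0 1 0 0 / 0 0 0 0 0 0 / 0 0 6 0 0 0 / 0 0 0 0 3 0
t=2: a0@(2,3) a1@(0,1) a2@(1,0) a3@(4,2) a4@(4,2) a5@(0,1) a6@(0,1) a7@(4,2) a8@(0,1) a9@(0,1) | pheromone: 0 9 0 0 0 0 / 1 0 0 0 0 0 / 0 0 0 1 0 0 / 0 0 0 0 0 0 / 0 0 8 0 0 0 / 0 0 0 0 2 0
t=3: a0@(2,3) a1@(0,1) a2@(0,1) a3@(4,2) a4@(4,2) a5@(0,1) a6@(0,1) a7@(4,2) a8@(0,1) a9@(0,1) | pheromone: 0 14 0 0 0 0 / 0 0 0 0 0 0 / 0 0 0 1 0 0 / 0 0 0 0 0 0 / 0 0 10 0 0 0 / 0 0 0 0 1 0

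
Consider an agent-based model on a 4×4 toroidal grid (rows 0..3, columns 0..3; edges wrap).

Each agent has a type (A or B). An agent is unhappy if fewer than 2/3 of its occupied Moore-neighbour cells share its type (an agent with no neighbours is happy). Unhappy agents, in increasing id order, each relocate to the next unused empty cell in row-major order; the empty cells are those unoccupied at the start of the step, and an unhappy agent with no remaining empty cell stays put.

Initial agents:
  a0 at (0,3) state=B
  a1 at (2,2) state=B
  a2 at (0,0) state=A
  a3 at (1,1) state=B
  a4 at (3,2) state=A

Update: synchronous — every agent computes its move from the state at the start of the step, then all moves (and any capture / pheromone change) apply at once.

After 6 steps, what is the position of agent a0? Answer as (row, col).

t=1: a0@(0,1):B a1@(0,2):B a2@(1,0):A a3@(1,2):B a4@(1,3):A
t=2: a0@(0,1):B a1@(0,2):B a2@(0,0):A a3@(1,2):B a4@(0,3):A
t=3: a0@(0,1):B a1@(0,2):B a2@(1,0):A a3@(1,2):B a4@(1,1):A
t=4: a0@(0,0):B a1@(0,2):B a2@(0,3):A a3@(1,2):B a4@(1,3):A
t=5: a0@(0,1):B a1@(1,0):B a2@(1,1):A a3@(2,0):B a4@(2,1):A
t=6: a0@(0,0):B a1@(0,2):B a2@(0,3):A a3@(1,2):B a4@(1,3):A

(0, 0)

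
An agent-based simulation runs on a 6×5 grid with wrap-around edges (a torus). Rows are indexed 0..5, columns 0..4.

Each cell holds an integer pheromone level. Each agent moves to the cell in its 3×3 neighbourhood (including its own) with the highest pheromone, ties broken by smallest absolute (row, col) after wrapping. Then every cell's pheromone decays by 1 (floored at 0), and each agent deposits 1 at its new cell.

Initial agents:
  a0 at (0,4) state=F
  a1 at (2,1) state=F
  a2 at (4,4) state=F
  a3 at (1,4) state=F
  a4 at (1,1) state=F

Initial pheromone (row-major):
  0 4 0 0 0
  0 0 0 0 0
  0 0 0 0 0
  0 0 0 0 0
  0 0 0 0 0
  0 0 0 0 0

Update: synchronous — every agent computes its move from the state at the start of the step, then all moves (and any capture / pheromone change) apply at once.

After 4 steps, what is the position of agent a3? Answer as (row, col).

t=1: a0@(0,0) a1@(1,0) a2@(3,0) a3@(0,0) a4@(0,1) | pheromone: 2 4 0 0 0 / 1 0 0 0 0 / 0 0 0 0 0 / 1 0 0 0 0 / 0 0 0 0 0 / 0 0 0 0 0
t=2: a0@(0,1) a1@(0,1) a2@(3,0) a3@(0,1) a4@(0,1) | pheromone: 1 7 0 0 0 / 0 0 0 0 0 / 0 0 0 0 0 / 1 0 0 0 0 / 0 0 0 0 0 / 0 0 0 0 0
t=3: a0@(0,1) a1@(0,1) a2@(3,0) a3@(0,1) a4@(0,1) | pheromone: 0 10 0 0 0 / 0 0 0 0 0 / 0 0 0 0 0 / 1 0 0 0 0 / 0 0 0 0 0 / 0 0 0 0 0
t=4: a0@(0,1) a1@(0,1) a2@(3,0) a3@(0,1) a4@(0,1) | pheromone: 0 13 0 0 0 / 0 0 0 0 0 / 0 0 0 0 0 / 1 0 0 0 0 / 0 0 0 0 0 / 0 0 0 0 0

(0, 1)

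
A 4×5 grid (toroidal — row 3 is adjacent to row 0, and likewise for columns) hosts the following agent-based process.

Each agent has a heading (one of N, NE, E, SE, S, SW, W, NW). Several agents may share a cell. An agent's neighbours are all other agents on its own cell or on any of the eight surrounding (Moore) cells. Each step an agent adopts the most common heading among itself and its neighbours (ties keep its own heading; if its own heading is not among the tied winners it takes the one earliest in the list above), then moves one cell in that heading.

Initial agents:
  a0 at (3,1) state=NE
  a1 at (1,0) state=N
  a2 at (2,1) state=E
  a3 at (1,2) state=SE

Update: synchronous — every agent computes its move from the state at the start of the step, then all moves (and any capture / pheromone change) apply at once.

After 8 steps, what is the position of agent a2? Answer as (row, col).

(2, 4)

t=1: a0@(2,2):NE a1@(0,0):N a2@(2,2):E a3@(2,3):SE
t=2: a0@(1,3):NE a1@(3,0):N a2@(2,3):E a3@(3,4):SE
t=3: a0@(0,4):NE a1@(2,0):N a2@(2,4):E a3@(0,0):SE
t=4: a0@(3,0):NE a1@(1,0):N a2@(2,0):E a3@(1,1):SE
t=5: a0@(2,1):NE a1@(0,0):N a2@(2,1):E a3@(2,2):SE
t=6: a0@(1,2):NE a1@(3,0):N a2@(2,2):E a3@(3,3):SE
t=7: a0@(0,3):NE a1@(2,0):N a2@(2,3):E a3@(0,4):SE
t=8: a0@(3,4):NE a1@(1,0):N a2@(2,4):E a3@(1,0):SE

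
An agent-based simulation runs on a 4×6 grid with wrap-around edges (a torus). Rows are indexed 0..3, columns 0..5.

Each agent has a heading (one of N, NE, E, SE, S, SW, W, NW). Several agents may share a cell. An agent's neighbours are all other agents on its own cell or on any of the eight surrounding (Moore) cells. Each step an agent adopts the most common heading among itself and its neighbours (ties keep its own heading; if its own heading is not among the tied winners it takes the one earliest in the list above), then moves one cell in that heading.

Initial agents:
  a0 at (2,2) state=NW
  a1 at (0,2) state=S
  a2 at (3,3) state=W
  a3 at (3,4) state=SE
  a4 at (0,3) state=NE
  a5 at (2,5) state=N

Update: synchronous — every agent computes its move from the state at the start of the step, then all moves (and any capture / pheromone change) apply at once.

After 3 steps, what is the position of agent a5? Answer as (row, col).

t=1: a0@(1,1):NW a1@(1,2):S a2@(3,2):W a3@(0,5):SE a4@(3,4):NE a5@(1,5):N
t=2: a0@(0,0):NW a1@(2,2):S a2@(3,1):W a3@(1,0):SE a4@(2,5):NE a5@(0,5):N
t=3: a0@(3,5):NW a1@(3,2):S a2@(3,0):W a3@(2,1):SE a4@(1,0):NE a5@(3,5):N

(3, 5)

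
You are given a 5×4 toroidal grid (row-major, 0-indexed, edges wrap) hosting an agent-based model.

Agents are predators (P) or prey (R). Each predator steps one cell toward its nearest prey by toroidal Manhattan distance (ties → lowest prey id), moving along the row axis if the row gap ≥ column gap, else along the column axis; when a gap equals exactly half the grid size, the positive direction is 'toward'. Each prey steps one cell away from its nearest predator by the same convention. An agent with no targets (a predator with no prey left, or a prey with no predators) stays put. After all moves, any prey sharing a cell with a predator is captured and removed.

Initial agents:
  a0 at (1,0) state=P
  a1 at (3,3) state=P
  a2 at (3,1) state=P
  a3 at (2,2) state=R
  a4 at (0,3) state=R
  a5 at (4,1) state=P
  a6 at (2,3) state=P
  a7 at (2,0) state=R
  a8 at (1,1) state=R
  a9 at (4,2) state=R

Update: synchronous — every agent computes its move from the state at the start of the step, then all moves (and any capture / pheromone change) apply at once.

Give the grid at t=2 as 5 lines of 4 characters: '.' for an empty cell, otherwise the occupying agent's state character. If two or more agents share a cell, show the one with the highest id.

t=1: a0@(2,0):P a1@(2,3):P a2@(2,1):P a4@(4,3):R a5@(4,2):P a6@(2,2):P a7@(3,0):R a8@(1,2):R a9@(4,3):R
t=2: a0@(3,0):P a1@(3,3):P a2@(3,1):P a4@(4,0):R a5@(4,3):P a6@(1,2):P a7@(4,0):R a8@(0,2):R a9@(4,0):R

..R.
..P.
....
PP.P
R..P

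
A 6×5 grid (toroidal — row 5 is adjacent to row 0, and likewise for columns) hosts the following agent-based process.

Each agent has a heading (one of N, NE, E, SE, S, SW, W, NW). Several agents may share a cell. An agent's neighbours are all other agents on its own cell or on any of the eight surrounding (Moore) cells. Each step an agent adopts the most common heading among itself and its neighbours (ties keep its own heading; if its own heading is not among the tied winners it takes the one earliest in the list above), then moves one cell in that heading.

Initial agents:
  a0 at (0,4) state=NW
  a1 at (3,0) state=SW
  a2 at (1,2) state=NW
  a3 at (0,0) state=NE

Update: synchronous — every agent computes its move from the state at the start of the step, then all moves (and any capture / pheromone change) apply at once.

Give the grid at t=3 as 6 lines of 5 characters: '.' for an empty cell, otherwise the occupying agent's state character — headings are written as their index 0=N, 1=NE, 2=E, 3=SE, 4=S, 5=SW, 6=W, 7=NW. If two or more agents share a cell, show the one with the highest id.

t=1: a0@(5,3):NW a1@(4,4):SW a2@(0,1):NW a3@(5,1):NE
t=2: a0@(4,2):NW a1@(5,3):SW a2@(5,0):NW a3@(4,2):NE
t=3: a0@(3,1):NW a1@(0,2):SW a2@(4,4):NW a3@(3,3):NE

..5..
.....
.....
.7.1.
....7
.....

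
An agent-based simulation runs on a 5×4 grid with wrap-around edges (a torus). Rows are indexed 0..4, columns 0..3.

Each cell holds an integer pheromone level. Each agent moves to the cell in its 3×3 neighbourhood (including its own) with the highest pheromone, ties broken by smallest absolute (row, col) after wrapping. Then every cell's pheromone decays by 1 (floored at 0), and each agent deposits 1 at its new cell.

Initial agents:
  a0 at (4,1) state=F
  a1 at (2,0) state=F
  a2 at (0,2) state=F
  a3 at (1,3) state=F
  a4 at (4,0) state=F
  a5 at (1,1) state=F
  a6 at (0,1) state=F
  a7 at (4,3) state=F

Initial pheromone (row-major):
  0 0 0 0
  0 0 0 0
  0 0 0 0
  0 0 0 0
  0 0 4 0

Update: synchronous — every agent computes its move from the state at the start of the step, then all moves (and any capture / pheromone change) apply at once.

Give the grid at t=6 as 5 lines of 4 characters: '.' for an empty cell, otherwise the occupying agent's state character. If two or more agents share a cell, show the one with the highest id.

F...
....
....
....
..F.

t=1: a0@(4,2) a1@(1,0) a2@(4,2) a3@(0,0) a4@(0,0) a5@(0,0) a6@(4,2) a7@(4,2) | pheromone: 3 0 0 0 / 1 0 0 0 / 0 0 0 0 / 0 0 0 0 / 0 0 7 0
t=2: a0@(4,2) a1@(0,0) a2@(4,2) a3@(0,0) a4@(0,0) a5@(0,0) a6@(4,2) a7@(4,2) | pheromone: 6 0 0 0 / 0 0 0 0 / 0 0 0 0 / 0 0 0 0 / 0 0 10 0
t=3: a0@(4,2) a1@(0,0) a2@(4,2) a3@(0,0) a4@(0,0) a5@(0,0) a6@(4,2) a7@(4,2) | pheromone: 9 0 0 0 / 0 0 0 0 / 0 0 0 0 / 0 0 0 0 / 0 0 13 0
t=4: a0@(4,2) a1@(0,0) a2@(4,2) a3@(0,0) a4@(0,0) a5@(0,0) a6@(4,2) a7@(4,2) | pheromone: 12 0 0 0 / 0 0 0 0 / 0 0 0 0 / 0 0 0 0 / 0 0 16 0
t=5: a0@(4,2) a1@(0,0) a2@(4,2) a3@(0,0) a4@(0,0) a5@(0,0) a6@(4,2) a7@(4,2) | pheromone: 15 0 0 0 / 0 0 0 0 / 0 0 0 0 / 0 0 0 0 / 0 0 19 0
t=6: a0@(4,2) a1@(0,0) a2@(4,2) a3@(0,0) a4@(0,0) a5@(0,0) a6@(4,2) a7@(4,2) | pheromone: 18 0 0 0 / 0 0 0 0 / 0 0 0 0 / 0 0 0 0 / 0 0 22 0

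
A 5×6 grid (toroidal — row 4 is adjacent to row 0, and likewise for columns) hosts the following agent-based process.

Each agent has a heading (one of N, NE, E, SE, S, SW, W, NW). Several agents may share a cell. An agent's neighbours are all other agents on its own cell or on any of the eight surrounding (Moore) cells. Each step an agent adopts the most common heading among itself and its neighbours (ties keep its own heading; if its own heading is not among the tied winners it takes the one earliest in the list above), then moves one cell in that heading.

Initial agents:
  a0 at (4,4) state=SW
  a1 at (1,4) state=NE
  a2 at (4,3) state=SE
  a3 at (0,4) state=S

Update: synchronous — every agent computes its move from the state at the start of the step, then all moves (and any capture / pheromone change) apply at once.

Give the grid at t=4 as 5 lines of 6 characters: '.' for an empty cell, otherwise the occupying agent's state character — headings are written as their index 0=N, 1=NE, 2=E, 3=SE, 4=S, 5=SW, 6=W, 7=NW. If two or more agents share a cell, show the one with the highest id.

......
......
..1...
53....
....4.

t=1: a0@(0,3):SW a1@(0,5):NE a2@(0,4):SE a3@(1,4):S
t=2: a0@(1,2):SW a1@(4,0):NE a2@(1,5):SE a3@(2,4):S
t=3: a0@(2,1):SW a1@(3,1):NE a2@(2,0):SE a3@(3,4):S
t=4: a0@(3,0):SW a1@(2,2):NE a2@(3,1):SE a3@(4,4):S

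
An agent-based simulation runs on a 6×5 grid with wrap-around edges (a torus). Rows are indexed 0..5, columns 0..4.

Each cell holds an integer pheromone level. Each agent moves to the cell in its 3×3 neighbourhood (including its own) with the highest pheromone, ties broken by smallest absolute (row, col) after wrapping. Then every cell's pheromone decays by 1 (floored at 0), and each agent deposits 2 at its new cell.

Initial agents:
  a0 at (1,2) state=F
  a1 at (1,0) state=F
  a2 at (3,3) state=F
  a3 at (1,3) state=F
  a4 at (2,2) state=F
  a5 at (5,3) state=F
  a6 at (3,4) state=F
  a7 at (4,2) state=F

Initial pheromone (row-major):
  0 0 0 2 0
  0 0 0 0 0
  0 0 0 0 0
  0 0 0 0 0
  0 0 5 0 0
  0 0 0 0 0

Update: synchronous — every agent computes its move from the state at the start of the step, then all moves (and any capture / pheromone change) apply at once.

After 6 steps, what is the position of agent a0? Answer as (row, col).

t=1: a0@(0,3) a1@(0,0) a2@(4,2) a3@(0,3) a4@(1,1) a5@(4,2) a6@(2,0) a7@(4,2) | pheromone: 2 0 0 5 0 / 0 2 0 0 0 / 2 0 0 0 0 / 0 0 0 0 0 / 0 0 10 0 0 / 0 0 0 0 0
t=2: a0@(0,3) a1@(0,0) a2@(4,2) a3@(0,3) a4@(0,0) a5@(4,2) a6@(1,1) a7@(4,2) | pheromone: 5 0 0 8 0 / 0 3 0 0 0 / 1 0 0 0 0 / 0 0 0 0 0 / 0 0 15 0 0 / 0 0 0 0 0
t=3: a0@(0,3) a1@(0,0) a2@(4,2) a3@(0,3) a4@(0,0) a5@(4,2) a6@(0,0) a7@(4,2) | pheromone: 10 0 0 11 0 / 0 2 0 0 0 / 0 0 0 0 0 / 0 0 0 0 0 / 0 0 20 0 0 / 0 0 0 0 0
t=4: a0@(0,3) a1@(0,0) a2@(4,2) a3@(0,3) a4@(0,0) a5@(4,2) a6@(0,0) a7@(4,2) | pheromone: 15 0 0 14 0 / 0 1 0 0 0 / 0 0 0 0 0 / 0 0 0 0 0 / 0 0 25 0 0 / 0 0 0 0 0
t=5: a0@(0,3) a1@(0,0) a2@(4,2) a3@(0,3) a4@(0,0) a5@(4,2) a6@(0,0) a7@(4,2) | pheromone: 20 0 0 17 0 / 0 0 0 0 0 / 0 0 0 0 0 / 0 0 0 0 0 / 0 0 30 0 0 / 0 0 0 0 0
t=6: a0@(0,3) a1@(0,0) a2@(4,2) a3@(0,3) a4@(0,0) a5@(4,2) a6@(0,0) a7@(4,2) | pheromone: 25 0 0 20 0 / 0 0 0 0 0 / 0 0 0 0 0 / 0 0 0 0 0 / 0 0 35 0 0 / 0 0 0 0 0

(0, 3)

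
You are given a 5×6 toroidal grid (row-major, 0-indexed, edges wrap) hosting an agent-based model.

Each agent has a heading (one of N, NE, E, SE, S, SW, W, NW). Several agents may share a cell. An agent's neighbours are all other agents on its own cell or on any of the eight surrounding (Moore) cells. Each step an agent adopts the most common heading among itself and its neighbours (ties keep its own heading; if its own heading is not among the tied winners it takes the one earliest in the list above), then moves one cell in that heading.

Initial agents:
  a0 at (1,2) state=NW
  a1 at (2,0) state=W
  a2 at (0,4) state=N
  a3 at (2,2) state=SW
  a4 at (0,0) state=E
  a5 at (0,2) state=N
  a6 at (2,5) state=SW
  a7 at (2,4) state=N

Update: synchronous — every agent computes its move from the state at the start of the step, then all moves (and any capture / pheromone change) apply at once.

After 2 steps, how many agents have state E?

1

t=1: a0@(0,1):NW a1@(2,5):W a2@(4,4):N a3@(3,1):SW a4@(0,1):E a5@(4,2):N a6@(3,4):SW a7@(1,4):N
t=2: a0@(4,0):NW a1@(2,4):W a2@(3,4):N a3@(4,0):SW a4@(0,2):E a5@(3,2):N a6@(4,3):SW a7@(0,4):N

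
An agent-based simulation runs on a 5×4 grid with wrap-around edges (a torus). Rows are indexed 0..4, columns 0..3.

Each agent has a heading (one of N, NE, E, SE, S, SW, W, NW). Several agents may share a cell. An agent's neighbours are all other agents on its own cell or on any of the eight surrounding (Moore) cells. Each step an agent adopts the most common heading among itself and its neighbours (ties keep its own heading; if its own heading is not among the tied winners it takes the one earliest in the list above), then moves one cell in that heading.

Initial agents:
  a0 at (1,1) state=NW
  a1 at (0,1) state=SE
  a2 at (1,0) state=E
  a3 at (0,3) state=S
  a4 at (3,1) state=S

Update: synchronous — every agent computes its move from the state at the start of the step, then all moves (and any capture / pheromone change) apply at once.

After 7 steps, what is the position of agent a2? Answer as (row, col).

t=1: a0@(0,0):NW a1@(1,2):SE a2@(1,1):E a3@(1,3):S a4@(4,1):S
t=2: a0@(1,0):S a1@(2,3):SE a2@(1,2):E a3@(2,3):S a4@(0,1):S
t=3: a0@(2,0):S a1@(3,3):S a2@(2,2):S a3@(3,3):S a4@(1,1):S
t=4: a0@(3,0):S a1@(4,3):S a2@(3,2):S a3@(4,3):S a4@(2,1):S
t=5: a0@(4,0):S a1@(0,3):S a2@(4,2):S a3@(0,3):S a4@(3,1):S
t=6: a0@(0,0):S a1@(1,3):S a2@(0,2):S a3@(1,3):S a4@(4,1):S
t=7: a0@(1,0):S a1@(2,3):S a2@(1,2):S a3@(2,3):S a4@(0,1):S

(1, 2)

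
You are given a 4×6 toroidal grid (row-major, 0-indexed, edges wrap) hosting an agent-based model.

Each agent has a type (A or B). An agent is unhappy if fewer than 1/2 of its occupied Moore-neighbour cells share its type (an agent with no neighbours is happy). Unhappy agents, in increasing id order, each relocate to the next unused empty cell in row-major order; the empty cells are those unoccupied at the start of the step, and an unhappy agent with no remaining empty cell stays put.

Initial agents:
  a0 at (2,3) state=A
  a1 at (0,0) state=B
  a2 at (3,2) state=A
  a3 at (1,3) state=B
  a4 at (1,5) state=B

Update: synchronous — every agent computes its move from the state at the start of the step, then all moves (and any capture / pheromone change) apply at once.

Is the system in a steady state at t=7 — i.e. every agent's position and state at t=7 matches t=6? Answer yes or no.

yes

t=1: a0@(2,3):A a1@(0,0):B a2@(3,2):A a3@(0,1):B a4@(1,5):B
t=2: (unchanged — steady state)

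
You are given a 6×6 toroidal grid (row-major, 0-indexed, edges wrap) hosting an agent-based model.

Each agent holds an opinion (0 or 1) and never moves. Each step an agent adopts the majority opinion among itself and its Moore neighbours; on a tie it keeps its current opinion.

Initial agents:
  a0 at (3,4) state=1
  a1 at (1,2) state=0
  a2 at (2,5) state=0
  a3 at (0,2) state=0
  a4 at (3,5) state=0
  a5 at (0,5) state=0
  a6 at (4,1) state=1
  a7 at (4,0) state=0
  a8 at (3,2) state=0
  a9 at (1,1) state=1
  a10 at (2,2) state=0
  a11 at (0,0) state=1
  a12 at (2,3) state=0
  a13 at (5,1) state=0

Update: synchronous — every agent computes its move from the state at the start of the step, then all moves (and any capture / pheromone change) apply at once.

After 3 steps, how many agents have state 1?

0

t=1: a0@(3,4):0 a1@(1,2):0 a2@(2,5):0 a3@(0,2):0 a4@(3,5):0 a5@(0,5):0 a6@(4,1):0 a7@(4,0):0 a8@(3,2):0 a9@(1,1):0 a10@(2,2):0 a11@(0,0):1 a12@(2,3):0 a13@(5,1):0
t=2: a0@(3,4):0 a1@(1,2):0 a2@(2,5):0 a3@(0,2):0 a4@(3,5):0 a5@(0,5):0 a6@(4,1):0 a7@(4,0):0 a8@(3,2):0 a9@(1,1):0 a10@(2,2):0 a11@(0,0):0 a12@(2,3):0 a13@(5,1):0
t=3: (unchanged — steady state)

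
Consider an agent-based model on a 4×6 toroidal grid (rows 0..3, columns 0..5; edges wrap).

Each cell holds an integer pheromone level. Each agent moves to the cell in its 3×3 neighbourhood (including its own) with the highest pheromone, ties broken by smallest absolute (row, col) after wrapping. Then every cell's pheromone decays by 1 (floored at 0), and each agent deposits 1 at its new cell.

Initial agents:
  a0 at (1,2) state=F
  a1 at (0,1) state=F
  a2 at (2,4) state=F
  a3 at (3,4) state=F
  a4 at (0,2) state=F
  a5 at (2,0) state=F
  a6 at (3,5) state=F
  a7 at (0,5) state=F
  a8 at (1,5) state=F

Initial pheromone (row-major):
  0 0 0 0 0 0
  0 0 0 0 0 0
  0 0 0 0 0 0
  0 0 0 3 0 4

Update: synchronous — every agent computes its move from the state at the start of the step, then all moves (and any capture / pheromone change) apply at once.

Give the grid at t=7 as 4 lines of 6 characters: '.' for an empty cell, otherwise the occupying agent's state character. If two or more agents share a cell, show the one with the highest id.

t=1: a0@(0,1) a1@(0,0) a2@(3,5) a3@(3,5) a4@(3,3) a5@(3,5) a6@(3,5) a7@(3,5) a8@(0,0) | pheromone: 2 1 0 0 0 0 / 0 0 0 0 0 0 / 0 0 0 0 0 0 / 0 0 0 3 0 8
t=2: a0@(0,0) a1@(3,5) a2@(3,5) a3@(3,5) a4@(3,3) a5@(3,5) a6@(3,5) a7@(3,5) a8@(3,5) | pheromone: 2 0 0 0 0 0 / 0 0 0 0 0 0 / 0 0 0 0 0 0 / 0 0 0 3 0 14
t=3: a0@(3,5) a1@(3,5) a2@(3,5) a3@(3,5) a4@(3,3) a5@(3,5) a6@(3,5) a7@(3,5) a8@(3,5) | pheromone: 1 0 0 0 0 0 / 0 0 0 0 0 0 / 0 0 0 0 0 0 / 0 0 0 3 0 21
t=4: a0@(3,5) a1@(3,5) a2@(3,5) a3@(3,5) a4@(3,3) a5@(3,5) a6@(3,5) a7@(3,5) a8@(3,5) | pheromone: 0 0 0 0 0 0 / 0 0 0 0 0 0 / 0 0 0 0 0 0 / 0 0 0 3 0 28
t=5: a0@(3,5) a1@(3,5) a2@(3,5) a3@(3,5) a4@(3,3) a5@(3,5) a6@(3,5) a7@(3,5) a8@(3,5) | pheromone: 0 0 0 0 0 0 / 0 0 0 0 0 0 / 0 0 0 0 0 0 / 0 0 0 3 0 35
t=6: a0@(3,5) a1@(3,5) a2@(3,5) a3@(3,5) a4@(3,3) a5@(3,5) a6@(3,5) a7@(3,5) a8@(3,5) | pheromone: 0 0 0 0 0 0 / 0 0 0 0 0 0 / 0 0 0 0 0 0 / 0 0 0 3 0 42
t=7: a0@(3,5) a1@(3,5) a2@(3,5) a3@(3,5) a4@(3,3) a5@(3,5) a6@(3,5) a7@(3,5) a8@(3,5) | pheromone: 0 0 0 0 0 0 / 0 0 0 0 0 0 / 0 0 0 0 0 0 / 0 0 0 3 0 49

......
......
......
...F.F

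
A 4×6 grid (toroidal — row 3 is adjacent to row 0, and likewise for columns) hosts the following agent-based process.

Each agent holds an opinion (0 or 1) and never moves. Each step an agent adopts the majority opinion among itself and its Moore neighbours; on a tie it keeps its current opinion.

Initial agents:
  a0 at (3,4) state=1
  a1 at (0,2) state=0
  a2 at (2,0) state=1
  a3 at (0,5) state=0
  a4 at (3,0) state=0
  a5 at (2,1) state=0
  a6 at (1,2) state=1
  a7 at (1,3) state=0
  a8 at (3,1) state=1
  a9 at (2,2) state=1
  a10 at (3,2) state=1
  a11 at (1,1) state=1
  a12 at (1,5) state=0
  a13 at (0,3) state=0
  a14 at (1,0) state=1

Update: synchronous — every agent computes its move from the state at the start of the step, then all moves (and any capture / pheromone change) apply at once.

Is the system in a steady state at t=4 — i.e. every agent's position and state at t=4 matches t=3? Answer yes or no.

t=1: a0@(3,4):0 a1@(0,2):1 a2@(2,0):1 a3@(0,5):0 a4@(3,0):0 a5@(2,1):1 a6@(1,2):0 a7@(1,3):0 a8@(3,1):1 a9@(2,2):1 a10@(3,2):1 a11@(1,1):1 a12@(1,5):0 a13@(0,3):0 a14@(1,0):1
t=2: a0@(3,4):0 a1@(0,2):1 a2@(2,0):1 a3@(0,5):0 a4@(3,0):1 a5@(2,1):1 a6@(1,2):1 a7@(1,3):0 a8@(3,1):1 a9@(2,2):1 a10@(3,2):1 a11@(1,1):1 a12@(1,5):0 a13@(0,3):0 a14@(1,0):1
t=3: a0@(3,4):0 a1@(0,2):1 a2@(2,0):1 a3@(0,5):0 a4@(3,0):1 a5@(2,1):1 a6@(1,2):1 a7@(1,3):1 a8@(3,1):1 a9@(2,2):1 a10@(3,2):1 a11@(1,1):1 a12@(1,5):0 a13@(0,3):0 a14@(1,0):1
t=4: a0@(3,4):0 a1@(0,2):1 a2@(2,0):1 a3@(0,5):0 a4@(3,0):1 a5@(2,1):1 a6@(1,2):1 a7@(1,3):1 a8@(3,1):1 a9@(2,2):1 a10@(3,2):1 a11@(1,1):1 a12@(1,5):0 a13@(0,3):1 a14@(1,0):1

no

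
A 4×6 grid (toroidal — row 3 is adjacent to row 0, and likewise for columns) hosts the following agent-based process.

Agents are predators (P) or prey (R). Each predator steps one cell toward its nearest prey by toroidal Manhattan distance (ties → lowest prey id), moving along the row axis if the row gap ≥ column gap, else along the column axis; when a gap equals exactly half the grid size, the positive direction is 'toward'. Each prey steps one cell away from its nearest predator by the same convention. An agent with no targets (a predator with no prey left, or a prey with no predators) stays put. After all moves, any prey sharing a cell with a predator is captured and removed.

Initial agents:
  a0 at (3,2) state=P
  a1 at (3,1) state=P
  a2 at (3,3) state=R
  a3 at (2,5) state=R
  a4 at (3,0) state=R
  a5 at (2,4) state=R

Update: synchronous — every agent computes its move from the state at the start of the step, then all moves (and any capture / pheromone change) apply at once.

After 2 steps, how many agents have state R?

t=1: a0@(3,3):P a1@(3,0):P a2@(3,4):R a3@(2,4):R a4@(3,5):R a5@(2,5):R
t=2: a0@(3,4):P a1@(3,5):P a3@(1,4):R a5@(1,5):R

2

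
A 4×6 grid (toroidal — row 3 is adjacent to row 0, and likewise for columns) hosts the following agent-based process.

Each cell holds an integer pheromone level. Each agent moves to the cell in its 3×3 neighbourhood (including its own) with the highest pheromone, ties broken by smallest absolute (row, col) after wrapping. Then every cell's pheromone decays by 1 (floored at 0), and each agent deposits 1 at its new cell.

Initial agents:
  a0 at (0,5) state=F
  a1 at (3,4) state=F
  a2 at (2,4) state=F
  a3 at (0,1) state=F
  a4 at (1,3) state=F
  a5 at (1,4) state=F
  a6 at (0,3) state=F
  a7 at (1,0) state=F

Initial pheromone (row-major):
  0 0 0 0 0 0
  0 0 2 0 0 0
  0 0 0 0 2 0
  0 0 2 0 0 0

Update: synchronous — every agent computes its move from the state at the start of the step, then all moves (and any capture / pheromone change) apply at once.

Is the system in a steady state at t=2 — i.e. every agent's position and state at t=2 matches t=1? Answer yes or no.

yes

t=1: a0@(0,0) a1@(2,4) a2@(2,4) a3@(1,2) a4@(1,2) a5@(2,4) a6@(1,2) a7@(0,0) | pheromone: 2 0 0 0 0 0 / 0 0 4 0 0 0 / 0 0 0 0 4 0 / 0 0 1 0 0 0
t=2: a0@(0,0) a1@(2,4) a2@(2,4) a3@(1,2) a4@(1,2) a5@(2,4) a6@(1,2) a7@(0,0) | pheromone: 3 0 0 0 0 0 / 0 0 6 0 0 0 / 0 0 0 0 6 0 / 0 0 0 0 0 0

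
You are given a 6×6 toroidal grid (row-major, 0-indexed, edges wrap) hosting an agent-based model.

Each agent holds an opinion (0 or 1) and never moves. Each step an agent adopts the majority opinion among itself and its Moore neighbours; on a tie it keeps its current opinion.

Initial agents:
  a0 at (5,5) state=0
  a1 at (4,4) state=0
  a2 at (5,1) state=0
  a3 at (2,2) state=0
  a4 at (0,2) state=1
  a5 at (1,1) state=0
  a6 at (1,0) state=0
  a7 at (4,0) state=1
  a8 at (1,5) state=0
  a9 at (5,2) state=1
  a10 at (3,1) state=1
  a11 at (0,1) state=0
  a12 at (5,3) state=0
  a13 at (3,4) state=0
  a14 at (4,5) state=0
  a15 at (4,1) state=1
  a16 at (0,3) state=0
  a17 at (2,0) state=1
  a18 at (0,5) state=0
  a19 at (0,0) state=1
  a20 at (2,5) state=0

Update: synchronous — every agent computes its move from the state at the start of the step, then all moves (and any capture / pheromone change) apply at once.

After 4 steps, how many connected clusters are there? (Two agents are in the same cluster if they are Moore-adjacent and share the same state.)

t=1: a0@(5,5):0 a1@(4,4):0 a2@(5,1):1 a3@(2,2):0 a4@(0,2):0 a5@(1,1):0 a6@(1,0):0 a7@(4,0):1 a8@(1,5):0 a9@(5,2):0 a10@(3,1):1 a11@(0,1):0 a12@(5,3):0 a13@(3,4):0 a14@(4,5):0 a15@(4,1):1 a16@(0,3):0 a17@(2,0):0 a18@(0,5):0 a19@(0,0):0 a20@(2,5):0
t=2: a0@(5,5):0 a1@(4,4):0 a2@(5,1):0 a3@(2,2):0 a4@(0,2):0 a5@(1,1):0 a6@(1,0):0 a7@(4,0):1 a8@(1,5):0 a9@(5,2):0 a10@(3,1):1 a11@(0,1):0 a12@(5,3):0 a13@(3,4):0 a14@(4,5):0 a15@(4,1):1 a16@(0,3):0 a17@(2,0):0 a18@(0,5):0 a19@(0,0):0 a20@(2,5):0
t=3: (unchanged — steady state)

2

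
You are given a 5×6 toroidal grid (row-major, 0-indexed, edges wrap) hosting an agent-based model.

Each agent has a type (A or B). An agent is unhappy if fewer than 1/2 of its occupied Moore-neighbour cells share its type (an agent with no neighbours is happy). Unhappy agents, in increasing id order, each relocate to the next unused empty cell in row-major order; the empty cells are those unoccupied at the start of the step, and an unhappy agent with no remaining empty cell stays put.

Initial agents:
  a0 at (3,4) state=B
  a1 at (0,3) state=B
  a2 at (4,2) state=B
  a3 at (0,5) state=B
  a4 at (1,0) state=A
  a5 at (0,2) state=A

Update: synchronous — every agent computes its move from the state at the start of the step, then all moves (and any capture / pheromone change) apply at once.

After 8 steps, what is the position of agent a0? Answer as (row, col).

t=1: a0@(3,4):B a1@(0,3):B a2@(4,2):B a3@(0,0):B a4@(0,1):A a5@(0,4):A
t=2: a0@(3,4):B a1@(0,3):B a2@(4,2):B a3@(0,2):B a4@(0,5):A a5@(1,0):A
t=3: (unchanged — steady state)

(3, 4)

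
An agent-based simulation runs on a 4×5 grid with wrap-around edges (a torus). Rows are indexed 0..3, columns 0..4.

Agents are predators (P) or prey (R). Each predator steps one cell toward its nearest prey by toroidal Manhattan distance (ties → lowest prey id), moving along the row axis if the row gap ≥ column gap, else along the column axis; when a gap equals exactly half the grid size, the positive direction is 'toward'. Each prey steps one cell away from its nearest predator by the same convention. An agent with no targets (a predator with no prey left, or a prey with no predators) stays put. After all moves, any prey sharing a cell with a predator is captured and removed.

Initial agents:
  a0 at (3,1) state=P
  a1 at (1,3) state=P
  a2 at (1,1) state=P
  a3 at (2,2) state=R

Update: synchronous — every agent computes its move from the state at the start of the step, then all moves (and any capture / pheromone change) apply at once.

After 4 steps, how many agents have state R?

t=1: a0@(2,1):P a1@(2,3):P a2@(2,1):P a3@(1,2):R
t=2: a0@(1,1):P a1@(1,3):P a2@(1,1):P a3@(0,2):R
t=3: a0@(0,1):P a1@(0,3):P a2@(0,1):P a3@(3,2):R
t=4: a0@(3,1):P a1@(3,3):P a2@(3,1):P a3@(2,2):R

1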